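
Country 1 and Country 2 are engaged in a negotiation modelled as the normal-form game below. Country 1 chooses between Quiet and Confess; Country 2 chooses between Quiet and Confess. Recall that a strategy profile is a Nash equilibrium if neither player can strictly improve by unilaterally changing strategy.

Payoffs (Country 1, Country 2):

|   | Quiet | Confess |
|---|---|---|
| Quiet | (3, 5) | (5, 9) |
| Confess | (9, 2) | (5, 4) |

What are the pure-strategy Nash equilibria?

(Quiet, Confess) and (Confess, Confess)

(Quiet, Quiet): Country 1 prefers Confess (9 > 3); Country 2 prefers Confess (9 > 5) — not an equilibrium.
(Quiet, Confess): Country 1 gets 5 ≥ 5 from Confess, and Country 2 gets 9 ≥ 5 from Quiet — Nash equilibrium.
(Confess, Quiet): Country 2 prefers Confess (4 > 2) — not an equilibrium.
(Confess, Confess): Country 1 gets 5 ≥ 5 from Quiet, and Country 2 gets 4 ≥ 2 from Quiet — Nash equilibrium.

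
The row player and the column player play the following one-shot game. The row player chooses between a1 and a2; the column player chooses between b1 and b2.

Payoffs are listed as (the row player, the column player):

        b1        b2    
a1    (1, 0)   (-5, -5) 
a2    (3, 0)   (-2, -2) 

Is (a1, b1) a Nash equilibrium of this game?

At (a1, b1), the row player earns 1; switching to a2 would give 3, so the row player would deviate.
The column player earns 0; switching to b2 would give -5, so the column player has no profitable deviation.
Since at least one player can profitably deviate, this is not a Nash equilibrium.

No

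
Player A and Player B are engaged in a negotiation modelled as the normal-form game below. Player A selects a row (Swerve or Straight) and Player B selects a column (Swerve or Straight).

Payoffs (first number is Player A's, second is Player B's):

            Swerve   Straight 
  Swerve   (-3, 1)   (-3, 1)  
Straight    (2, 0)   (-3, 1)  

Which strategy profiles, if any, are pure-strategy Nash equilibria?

(Swerve, Swerve): Player A prefers Straight (2 > -3) — not an equilibrium.
(Swerve, Straight): Player A gets -3 ≥ -3 from Straight, and Player B gets 1 ≥ 1 from Swerve — Nash equilibrium.
(Straight, Swerve): Player B prefers Straight (1 > 0) — not an equilibrium.
(Straight, Straight): Player A gets -3 ≥ -3 from Swerve, and Player B gets 1 ≥ 0 from Swerve — Nash equilibrium.

(Swerve, Straight) and (Straight, Straight)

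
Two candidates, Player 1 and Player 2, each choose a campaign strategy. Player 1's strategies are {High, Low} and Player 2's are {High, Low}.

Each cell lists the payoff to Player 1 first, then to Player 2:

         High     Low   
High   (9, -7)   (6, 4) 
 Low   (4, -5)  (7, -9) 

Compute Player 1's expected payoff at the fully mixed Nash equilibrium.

First find q, the probability Player 2 plays High, from Player 1's indifference between High and Low: 9q + 6(1−q) = 4q + 7(1−q), giving q = 1/6.
Since Player 1 is indifferent in equilibrium, Player 1's expected payoff equals the payoff from either row against (1/6, 5/6). Using High: 9(1/6) + 6(5/6) = 13/2.

13/2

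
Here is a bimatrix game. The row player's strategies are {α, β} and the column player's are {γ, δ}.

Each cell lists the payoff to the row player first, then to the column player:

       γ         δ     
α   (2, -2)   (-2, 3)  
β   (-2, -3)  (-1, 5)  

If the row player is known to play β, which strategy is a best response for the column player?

Against β, the column player earns -3 from γ and 5 from δ.
So δ is the best response.

δ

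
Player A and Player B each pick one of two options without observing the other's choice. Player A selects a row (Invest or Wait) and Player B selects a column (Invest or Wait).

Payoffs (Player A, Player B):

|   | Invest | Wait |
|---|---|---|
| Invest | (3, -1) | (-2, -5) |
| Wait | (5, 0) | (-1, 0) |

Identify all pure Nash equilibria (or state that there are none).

(Invest, Invest): Player A prefers Wait (5 > 3) — not an equilibrium.
(Invest, Wait): Player A prefers Wait (-1 > -2); Player B prefers Invest (-1 > -5) — not an equilibrium.
(Wait, Invest): Player A gets 5 ≥ 3 from Invest, and Player B gets 0 ≥ 0 from Wait — Nash equilibrium.
(Wait, Wait): Player A gets -1 ≥ -2 from Invest, and Player B gets 0 ≥ 0 from Invest — Nash equilibrium.

(Wait, Invest) and (Wait, Wait)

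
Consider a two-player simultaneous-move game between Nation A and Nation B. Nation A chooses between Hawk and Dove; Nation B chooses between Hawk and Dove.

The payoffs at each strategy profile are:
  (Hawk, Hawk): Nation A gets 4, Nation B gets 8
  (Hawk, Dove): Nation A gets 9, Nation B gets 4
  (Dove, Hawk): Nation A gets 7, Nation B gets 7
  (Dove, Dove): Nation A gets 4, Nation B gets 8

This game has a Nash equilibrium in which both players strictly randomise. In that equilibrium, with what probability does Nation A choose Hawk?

1/5

Let p be the probability that Nation A plays Hawk. In a completely mixed equilibrium, Nation B must be indifferent between Hawk and Dove.
Nation B's expected payoff from Hawk is 8p + 7(1−p); from Dove it is 4p + 8(1−p).
Setting these equal: p + 7 = −4p + 8, so p = 1/5.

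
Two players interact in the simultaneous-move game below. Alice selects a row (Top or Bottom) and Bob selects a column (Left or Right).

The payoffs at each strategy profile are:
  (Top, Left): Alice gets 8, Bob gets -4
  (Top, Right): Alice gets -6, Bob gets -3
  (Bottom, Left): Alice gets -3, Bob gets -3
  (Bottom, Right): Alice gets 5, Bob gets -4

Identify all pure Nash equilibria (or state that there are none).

(Top, Left): Bob prefers Right (-3 > -4) — not an equilibrium.
(Top, Right): Alice prefers Bottom (5 > -6) — not an equilibrium.
(Bottom, Left): Alice prefers Top (8 > -3) — not an equilibrium.
(Bottom, Right): Bob prefers Left (-3 > -4) — not an equilibrium.

none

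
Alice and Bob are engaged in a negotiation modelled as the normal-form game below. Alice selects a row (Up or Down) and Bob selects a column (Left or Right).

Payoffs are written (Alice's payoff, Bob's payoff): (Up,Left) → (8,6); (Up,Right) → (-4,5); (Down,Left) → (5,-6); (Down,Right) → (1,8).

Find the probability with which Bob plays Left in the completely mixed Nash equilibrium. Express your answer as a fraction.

5/8

Let c be the probability that Bob plays Left. In a completely mixed equilibrium, Alice must be indifferent between Up and Down.
Alice's expected payoff from Up is 8c − 4(1−c); from Down it is 5c + (1−c).
Setting these equal: 12c − 4 = 4c + 1, so c = 5/8.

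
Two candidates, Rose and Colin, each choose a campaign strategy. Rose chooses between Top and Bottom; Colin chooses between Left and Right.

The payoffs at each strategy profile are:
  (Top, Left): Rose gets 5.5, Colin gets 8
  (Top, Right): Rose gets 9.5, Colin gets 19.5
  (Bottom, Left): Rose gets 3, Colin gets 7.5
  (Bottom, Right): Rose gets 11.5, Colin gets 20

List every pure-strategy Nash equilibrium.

(Top, Left): Colin prefers Right (19.5 > 8) — not an equilibrium.
(Top, Right): Rose prefers Bottom (11.5 > 9.5) — not an equilibrium.
(Bottom, Left): Rose prefers Top (5.5 > 3); Colin prefers Right (20 > 7.5) — not an equilibrium.
(Bottom, Right): Rose gets 11.5 ≥ 9.5 from Top, and Colin gets 20 ≥ 7.5 from Left — Nash equilibrium.

(Bottom, Right)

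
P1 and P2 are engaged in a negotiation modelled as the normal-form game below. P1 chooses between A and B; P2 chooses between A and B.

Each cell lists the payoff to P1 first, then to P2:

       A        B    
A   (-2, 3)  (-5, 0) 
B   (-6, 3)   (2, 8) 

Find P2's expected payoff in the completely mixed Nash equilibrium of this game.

First find p, the probability P1 plays A, from P2's indifference between A and B: 3p + 3(1−p) = 8(1−p), giving p = 5/8.
Since P2 is indifferent in equilibrium, P2's expected payoff equals the payoff from either column against (5/8, 3/8). Using A: 3(5/8) + 3(3/8) = 3.

3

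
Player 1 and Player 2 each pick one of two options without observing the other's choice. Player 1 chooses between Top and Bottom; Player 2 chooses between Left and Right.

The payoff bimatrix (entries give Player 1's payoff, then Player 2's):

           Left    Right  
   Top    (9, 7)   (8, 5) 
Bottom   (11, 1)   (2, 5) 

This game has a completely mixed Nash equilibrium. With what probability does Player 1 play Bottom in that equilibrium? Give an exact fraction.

1/3

Let x be the probability that Player 1 plays Top. In a completely mixed equilibrium, Player 2 must be indifferent between Left and Right.
Player 2's expected payoff from Left is 7x + (1−x); from Right it is 5x + 5(1−x).
Setting these equal: 6x + 1 = 5, so x = 2/3.
Therefore Player 1 plays Bottom with probability 1 − 2/3 = 1/3.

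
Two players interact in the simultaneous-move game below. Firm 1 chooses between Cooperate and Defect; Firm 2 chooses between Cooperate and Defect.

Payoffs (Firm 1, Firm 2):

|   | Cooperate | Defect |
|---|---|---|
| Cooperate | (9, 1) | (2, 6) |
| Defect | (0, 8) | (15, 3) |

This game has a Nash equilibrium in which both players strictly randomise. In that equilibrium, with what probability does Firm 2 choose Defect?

Let y be the probability that Firm 2 plays Cooperate. In a completely mixed equilibrium, Firm 1 must be indifferent between Cooperate and Defect.
Firm 1's expected payoff from Cooperate is 9y + 2(1−y); from Defect it is 15(1−y).
Setting these equal: 7y + 2 = −15y + 15, so y = 13/22.
Therefore Firm 2 plays Defect with probability 1 − 13/22 = 9/22.

9/22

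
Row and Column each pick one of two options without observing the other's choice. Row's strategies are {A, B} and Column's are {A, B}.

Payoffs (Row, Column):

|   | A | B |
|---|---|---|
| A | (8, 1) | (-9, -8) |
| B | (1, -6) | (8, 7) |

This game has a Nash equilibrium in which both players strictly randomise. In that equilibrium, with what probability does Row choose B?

9/22

Let r be the probability that Row plays A. In a completely mixed equilibrium, Column must be indifferent between A and B.
Column's expected payoff from A is r − 6(1−r); from B it is −8r + 7(1−r).
Setting these equal: 7r − 6 = −15r + 7, so r = 13/22.
Therefore Row plays B with probability 1 − 13/22 = 9/22.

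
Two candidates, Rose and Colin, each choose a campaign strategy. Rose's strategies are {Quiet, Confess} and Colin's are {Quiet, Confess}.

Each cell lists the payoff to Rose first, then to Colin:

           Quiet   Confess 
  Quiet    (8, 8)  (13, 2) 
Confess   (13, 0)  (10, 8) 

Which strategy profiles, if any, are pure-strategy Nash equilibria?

none

(Quiet, Quiet): Rose prefers Confess (13 > 8) — not an equilibrium.
(Quiet, Confess): Colin prefers Quiet (8 > 2) — not an equilibrium.
(Confess, Quiet): Colin prefers Confess (8 > 0) — not an equilibrium.
(Confess, Confess): Rose prefers Quiet (13 > 10) — not an equilibrium.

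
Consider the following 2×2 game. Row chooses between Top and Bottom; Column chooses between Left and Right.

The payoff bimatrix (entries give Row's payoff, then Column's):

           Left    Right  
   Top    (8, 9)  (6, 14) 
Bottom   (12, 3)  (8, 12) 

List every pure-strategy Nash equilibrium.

(Top, Left): Row prefers Bottom (12 > 8); Column prefers Right (14 > 9) — not an equilibrium.
(Top, Right): Row prefers Bottom (8 > 6) — not an equilibrium.
(Bottom, Left): Column prefers Right (12 > 3) — not an equilibrium.
(Bottom, Right): Row gets 8 ≥ 6 from Top, and Column gets 12 ≥ 3 from Left — Nash equilibrium.

(Bottom, Right)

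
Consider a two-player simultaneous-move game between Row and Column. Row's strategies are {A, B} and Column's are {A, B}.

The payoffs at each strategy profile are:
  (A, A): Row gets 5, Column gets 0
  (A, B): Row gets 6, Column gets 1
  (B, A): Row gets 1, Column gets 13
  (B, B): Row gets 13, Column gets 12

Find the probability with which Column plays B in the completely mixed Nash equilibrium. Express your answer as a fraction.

Let q be the probability that Column plays A. In a completely mixed equilibrium, Row must be indifferent between A and B.
Row's expected payoff from A is 5q + 6(1−q); from B it is q + 13(1−q).
Setting these equal: −q + 6 = −12q + 13, so q = 7/11.
Therefore Column plays B with probability 1 − 7/11 = 4/11.

4/11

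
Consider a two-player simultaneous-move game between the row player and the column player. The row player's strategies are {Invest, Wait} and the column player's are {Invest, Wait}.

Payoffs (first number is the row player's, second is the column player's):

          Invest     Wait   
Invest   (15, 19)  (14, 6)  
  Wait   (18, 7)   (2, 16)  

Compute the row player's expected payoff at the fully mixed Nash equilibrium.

74/5

First find y, the probability the column player plays Invest, from the row player's indifference between Invest and Wait: 15y + 14(1−y) = 18y + 2(1−y), giving y = 4/5.
Since the row player is indifferent in equilibrium, the row player's expected payoff equals the payoff from either row against (4/5, 1/5). Using Invest: 15(4/5) + 14(1/5) = 74/5.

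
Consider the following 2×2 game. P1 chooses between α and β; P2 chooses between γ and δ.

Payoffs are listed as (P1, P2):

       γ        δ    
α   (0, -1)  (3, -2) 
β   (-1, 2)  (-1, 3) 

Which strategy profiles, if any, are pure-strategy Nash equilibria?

(α, γ): P1 gets 0 ≥ -1 from β, and P2 gets -1 ≥ -2 from δ — Nash equilibrium.
(α, δ): P2 prefers γ (-1 > -2) — not an equilibrium.
(β, γ): P1 prefers α (0 > -1); P2 prefers δ (3 > 2) — not an equilibrium.
(β, δ): P1 prefers α (3 > -1) — not an equilibrium.

(α, γ)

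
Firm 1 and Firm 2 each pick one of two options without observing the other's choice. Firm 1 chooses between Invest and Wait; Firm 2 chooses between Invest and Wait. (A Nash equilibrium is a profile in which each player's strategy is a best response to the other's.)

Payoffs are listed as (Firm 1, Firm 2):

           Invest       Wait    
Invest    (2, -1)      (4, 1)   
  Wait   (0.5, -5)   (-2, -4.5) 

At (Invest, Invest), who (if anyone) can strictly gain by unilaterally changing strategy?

Firm 1 at (Invest, Invest) earns 2; deviating to Wait yields 0.5 — not better.
Firm 2 earns -1; deviating to Wait yields 1 — a strict improvement.
Only Firm 2 has a strictly profitable deviation.

Firm 2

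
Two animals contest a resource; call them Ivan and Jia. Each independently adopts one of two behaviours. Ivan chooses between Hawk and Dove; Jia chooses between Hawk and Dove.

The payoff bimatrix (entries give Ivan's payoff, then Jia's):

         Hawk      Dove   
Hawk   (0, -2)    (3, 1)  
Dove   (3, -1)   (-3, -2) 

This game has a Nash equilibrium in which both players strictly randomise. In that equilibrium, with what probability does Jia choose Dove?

1/3

Let q be the probability that Jia plays Hawk. In a completely mixed equilibrium, Ivan must be indifferent between Hawk and Dove.
Ivan's expected payoff from Hawk is 3(1−q); from Dove it is 3q − 3(1−q).
Setting these equal: −3q + 3 = 6q − 3, so q = 2/3.
Therefore Jia plays Dove with probability 1 − 2/3 = 1/3.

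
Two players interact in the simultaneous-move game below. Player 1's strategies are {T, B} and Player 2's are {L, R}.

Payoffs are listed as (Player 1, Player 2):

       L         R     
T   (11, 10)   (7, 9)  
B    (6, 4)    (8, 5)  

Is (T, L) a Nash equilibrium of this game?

Yes

At (T, L), Player 1 earns 11; switching to B would give 6, so Player 1 has no profitable deviation.
Player 2 earns 10; switching to R would give 9, so Player 2 has no profitable deviation.
Neither player can gain by a unilateral deviation, so this profile is a Nash equilibrium.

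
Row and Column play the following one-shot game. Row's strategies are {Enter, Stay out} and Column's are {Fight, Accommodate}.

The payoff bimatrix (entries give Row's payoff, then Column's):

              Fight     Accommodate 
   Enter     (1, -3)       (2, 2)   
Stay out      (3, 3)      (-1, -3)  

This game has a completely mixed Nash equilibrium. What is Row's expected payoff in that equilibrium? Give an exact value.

First find q, the probability Column plays Fight, from Row's indifference between Enter and Stay out: q + 2(1−q) = 3q − (1−q), giving q = 3/5.
Since Row is indifferent in equilibrium, Row's expected payoff equals the payoff from either row against (3/5, 2/5). Using Enter: (3/5) + 2(2/5) = 7/5.

7/5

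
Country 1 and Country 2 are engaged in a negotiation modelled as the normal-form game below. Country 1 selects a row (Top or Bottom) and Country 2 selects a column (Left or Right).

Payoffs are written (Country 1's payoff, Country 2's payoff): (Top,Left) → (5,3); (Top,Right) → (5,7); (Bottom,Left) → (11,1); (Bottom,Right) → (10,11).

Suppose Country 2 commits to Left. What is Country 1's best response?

Bottom

Against Left, Country 1 earns 5 from Top and 11 from Bottom.
So Bottom is the best response.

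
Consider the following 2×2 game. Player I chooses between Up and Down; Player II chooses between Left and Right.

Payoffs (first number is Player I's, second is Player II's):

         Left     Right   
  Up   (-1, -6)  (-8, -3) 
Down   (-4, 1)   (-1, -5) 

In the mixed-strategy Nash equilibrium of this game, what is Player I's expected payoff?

-31/10

First find y, the probability Player II plays Left, from Player I's indifference between Up and Down: −y − 8(1−y) = −4y − (1−y), giving y = 7/10.
Since Player I is indifferent in equilibrium, Player I's expected payoff equals the payoff from either row against (7/10, 3/10). Using Up: −(7/10) − 8(3/10) = -31/10.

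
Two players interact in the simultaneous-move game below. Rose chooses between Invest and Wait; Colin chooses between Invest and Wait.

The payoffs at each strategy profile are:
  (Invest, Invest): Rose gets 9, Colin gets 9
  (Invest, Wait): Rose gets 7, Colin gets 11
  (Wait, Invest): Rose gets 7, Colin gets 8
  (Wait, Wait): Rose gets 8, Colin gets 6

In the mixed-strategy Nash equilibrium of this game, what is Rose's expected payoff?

23/3

First find y, the probability Colin plays Invest, from Rose's indifference between Invest and Wait: 9y + 7(1−y) = 7y + 8(1−y), giving y = 1/3.
Since Rose is indifferent in equilibrium, Rose's expected payoff equals the payoff from either row against (1/3, 2/3). Using Invest: 9(1/3) + 7(2/3) = 23/3.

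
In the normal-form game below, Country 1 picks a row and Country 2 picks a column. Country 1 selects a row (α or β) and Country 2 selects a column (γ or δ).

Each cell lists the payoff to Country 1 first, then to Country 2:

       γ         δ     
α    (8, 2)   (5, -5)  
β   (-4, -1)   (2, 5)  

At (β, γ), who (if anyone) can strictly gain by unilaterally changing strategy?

Both

Country 1 at (β, γ) earns -4; deviating to α yields 8 — a strict improvement.
Country 2 earns -1; deviating to δ yields 5 — a strict improvement.
Both Country 1 and Country 2 have strictly profitable deviations.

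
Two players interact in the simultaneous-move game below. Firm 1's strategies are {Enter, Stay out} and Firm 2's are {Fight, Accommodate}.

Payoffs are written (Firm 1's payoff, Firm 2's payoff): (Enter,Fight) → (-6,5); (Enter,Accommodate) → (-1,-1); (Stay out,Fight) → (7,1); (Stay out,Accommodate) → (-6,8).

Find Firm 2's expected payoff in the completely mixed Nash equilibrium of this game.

41/13

First find x, the probability Firm 1 plays Enter, from Firm 2's indifference between Fight and Accommodate: 5x + (1−x) = −x + 8(1−x), giving x = 7/13.
Since Firm 2 is indifferent in equilibrium, Firm 2's expected payoff equals the payoff from either column against (7/13, 6/13). Using Fight: 5(7/13) + (6/13) = 41/13.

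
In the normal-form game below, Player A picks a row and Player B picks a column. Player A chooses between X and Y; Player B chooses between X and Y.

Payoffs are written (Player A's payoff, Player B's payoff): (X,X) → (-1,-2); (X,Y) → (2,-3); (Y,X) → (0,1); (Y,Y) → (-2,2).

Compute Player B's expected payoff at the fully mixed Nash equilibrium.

-1/2

First find p, the probability Player A plays X, from Player B's indifference between X and Y: −2p + (1−p) = −3p + 2(1−p), giving p = 1/2.
Since Player B is indifferent in equilibrium, Player B's expected payoff equals the payoff from either column against (1/2, 1/2). Using X: −2(1/2) + (1/2) = -1/2.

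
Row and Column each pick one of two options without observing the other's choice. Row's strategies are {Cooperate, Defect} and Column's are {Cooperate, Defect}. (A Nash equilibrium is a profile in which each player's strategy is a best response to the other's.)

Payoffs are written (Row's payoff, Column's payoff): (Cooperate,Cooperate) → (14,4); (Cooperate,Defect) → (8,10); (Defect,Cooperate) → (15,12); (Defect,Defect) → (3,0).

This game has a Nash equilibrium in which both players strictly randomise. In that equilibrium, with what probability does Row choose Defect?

1/3

Let r be the probability that Row plays Cooperate. In a completely mixed equilibrium, Column must be indifferent between Cooperate and Defect.
Column's expected payoff from Cooperate is 4r + 12(1−r); from Defect it is 10r.
Setting these equal: −8r + 12 = 10r, so r = 2/3.
Therefore Row plays Defect with probability 1 − 2/3 = 1/3.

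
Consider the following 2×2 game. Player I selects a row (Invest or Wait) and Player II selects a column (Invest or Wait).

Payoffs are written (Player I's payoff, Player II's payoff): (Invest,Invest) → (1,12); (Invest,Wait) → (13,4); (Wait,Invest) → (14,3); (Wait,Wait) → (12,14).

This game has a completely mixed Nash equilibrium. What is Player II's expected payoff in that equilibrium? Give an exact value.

156/19

First find x, the probability Player I plays Invest, from Player II's indifference between Invest and Wait: 12x + 3(1−x) = 4x + 14(1−x), giving x = 11/19.
Since Player II is indifferent in equilibrium, Player II's expected payoff equals the payoff from either column against (11/19, 8/19). Using Invest: 12(11/19) + 3(8/19) = 156/19.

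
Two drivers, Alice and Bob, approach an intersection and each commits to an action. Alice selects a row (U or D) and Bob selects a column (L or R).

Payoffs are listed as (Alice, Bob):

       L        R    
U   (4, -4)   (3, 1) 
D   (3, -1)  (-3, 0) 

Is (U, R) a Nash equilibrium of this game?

At (U, R), Alice earns 3; switching to D would give -3, so Alice has no profitable deviation.
Bob earns 1; switching to L would give -4, so Bob has no profitable deviation.
Neither player can gain by a unilateral deviation, so this profile is a Nash equilibrium.

Yes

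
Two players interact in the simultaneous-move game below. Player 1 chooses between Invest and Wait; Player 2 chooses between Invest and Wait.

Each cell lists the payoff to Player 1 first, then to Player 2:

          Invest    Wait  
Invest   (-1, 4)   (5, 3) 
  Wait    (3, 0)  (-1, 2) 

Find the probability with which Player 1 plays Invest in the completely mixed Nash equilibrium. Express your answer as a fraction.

2/3

Let p be the probability that Player 1 plays Invest. In a completely mixed equilibrium, Player 2 must be indifferent between Invest and Wait.
Player 2's expected payoff from Invest is 4p; from Wait it is 3p + 2(1−p).
Setting these equal: 4p = p + 2, so p = 2/3.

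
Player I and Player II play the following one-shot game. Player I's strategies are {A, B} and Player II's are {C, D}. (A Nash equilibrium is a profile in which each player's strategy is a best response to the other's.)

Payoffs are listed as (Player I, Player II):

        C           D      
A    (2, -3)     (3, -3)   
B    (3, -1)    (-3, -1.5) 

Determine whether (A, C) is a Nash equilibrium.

No

At (A, C), Player I earns 2; switching to B would give 3, so Player I would deviate.
Player II earns -3; switching to D would give -3, so Player II has no profitable deviation.
Since at least one player can profitably deviate, this is not a Nash equilibrium.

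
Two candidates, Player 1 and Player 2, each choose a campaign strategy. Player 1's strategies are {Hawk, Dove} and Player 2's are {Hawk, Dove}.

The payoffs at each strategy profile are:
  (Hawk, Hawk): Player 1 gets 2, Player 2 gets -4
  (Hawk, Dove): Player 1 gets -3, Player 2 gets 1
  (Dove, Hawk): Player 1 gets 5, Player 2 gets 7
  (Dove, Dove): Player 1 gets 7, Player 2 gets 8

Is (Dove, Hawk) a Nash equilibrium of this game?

No

At (Dove, Hawk), Player 1 earns 5; switching to Hawk would give 2, so Player 1 has no profitable deviation.
Player 2 earns 7; switching to Dove would give 8, so Player 2 would deviate.
Since at least one player can profitably deviate, this is not a Nash equilibrium.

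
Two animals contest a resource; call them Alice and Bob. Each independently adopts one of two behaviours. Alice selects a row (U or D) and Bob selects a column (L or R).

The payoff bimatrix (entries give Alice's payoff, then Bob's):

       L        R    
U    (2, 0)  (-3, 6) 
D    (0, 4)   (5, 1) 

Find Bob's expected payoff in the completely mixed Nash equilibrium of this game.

8/3

First find x, the probability Alice plays U, from Bob's indifference between L and R: 4(1−x) = 6x + (1−x), giving x = 1/3.
Since Bob is indifferent in equilibrium, Bob's expected payoff equals the payoff from either column against (1/3, 2/3). Using L: 4(2/3) = 8/3.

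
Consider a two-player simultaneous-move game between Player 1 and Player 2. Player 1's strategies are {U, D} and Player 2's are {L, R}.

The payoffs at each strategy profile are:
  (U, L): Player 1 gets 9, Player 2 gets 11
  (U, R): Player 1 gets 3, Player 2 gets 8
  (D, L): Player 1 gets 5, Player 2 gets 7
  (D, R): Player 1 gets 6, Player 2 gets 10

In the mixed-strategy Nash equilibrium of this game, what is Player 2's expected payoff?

First find x, the probability Player 1 plays U, from Player 2's indifference between L and R: 11x + 7(1−x) = 8x + 10(1−x), giving x = 1/2.
Since Player 2 is indifferent in equilibrium, Player 2's expected payoff equals the payoff from either column against (1/2, 1/2). Using L: 11(1/2) + 7(1/2) = 9.

9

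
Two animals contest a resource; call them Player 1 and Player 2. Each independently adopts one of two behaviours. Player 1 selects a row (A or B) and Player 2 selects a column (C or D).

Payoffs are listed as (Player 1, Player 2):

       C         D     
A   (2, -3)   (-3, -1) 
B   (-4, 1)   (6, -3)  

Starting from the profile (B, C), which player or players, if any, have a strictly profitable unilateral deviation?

Player 1 at (B, C) earns -4; deviating to A yields 2 — a strict improvement.
Player 2 earns 1; deviating to D yields -3 — not better.
Only Player 1 has a strictly profitable deviation.

Player 1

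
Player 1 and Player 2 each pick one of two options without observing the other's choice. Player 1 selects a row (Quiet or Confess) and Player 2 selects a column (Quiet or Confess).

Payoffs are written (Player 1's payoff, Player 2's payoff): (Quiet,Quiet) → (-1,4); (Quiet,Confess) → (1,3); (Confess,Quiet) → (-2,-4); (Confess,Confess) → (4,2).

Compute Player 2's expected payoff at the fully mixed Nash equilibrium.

First find x, the probability Player 1 plays Quiet, from Player 2's indifference between Quiet and Confess: 4x − 4(1−x) = 3x + 2(1−x), giving x = 6/7.
Since Player 2 is indifferent in equilibrium, Player 2's expected payoff equals the payoff from either column against (6/7, 1/7). Using Quiet: 4(6/7) − 4(1/7) = 20/7.

20/7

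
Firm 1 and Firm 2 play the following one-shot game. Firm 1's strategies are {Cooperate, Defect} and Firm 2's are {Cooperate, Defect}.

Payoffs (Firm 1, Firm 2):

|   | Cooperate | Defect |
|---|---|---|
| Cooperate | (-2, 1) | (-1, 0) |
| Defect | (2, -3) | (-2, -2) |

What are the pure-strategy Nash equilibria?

(Cooperate, Cooperate): Firm 1 prefers Defect (2 > -2) — not an equilibrium.
(Cooperate, Defect): Firm 2 prefers Cooperate (1 > 0) — not an equilibrium.
(Defect, Cooperate): Firm 2 prefers Defect (-2 > -3) — not an equilibrium.
(Defect, Defect): Firm 1 prefers Cooperate (-1 > -2) — not an equilibrium.

none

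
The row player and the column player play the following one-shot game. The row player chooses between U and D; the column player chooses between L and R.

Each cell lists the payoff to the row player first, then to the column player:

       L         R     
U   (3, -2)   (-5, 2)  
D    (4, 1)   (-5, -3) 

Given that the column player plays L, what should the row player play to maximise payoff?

D

Against L, the row player earns 3 from U and 4 from D.
So D is the best response.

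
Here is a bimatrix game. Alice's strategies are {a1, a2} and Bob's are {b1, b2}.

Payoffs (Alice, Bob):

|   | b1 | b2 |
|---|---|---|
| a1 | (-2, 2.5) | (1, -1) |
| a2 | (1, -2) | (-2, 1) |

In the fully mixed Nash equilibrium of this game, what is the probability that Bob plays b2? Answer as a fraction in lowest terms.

Let y be the probability that Bob plays b1. In a completely mixed equilibrium, Alice must be indifferent between a1 and a2.
Alice's expected payoff from a1 is −2y + (1−y); from a2 it is y − 2(1−y).
Setting these equal: −3y + 1 = 3y − 2, so y = 1/2.
Therefore Bob plays b2 with probability 1 − 1/2 = 1/2.

1/2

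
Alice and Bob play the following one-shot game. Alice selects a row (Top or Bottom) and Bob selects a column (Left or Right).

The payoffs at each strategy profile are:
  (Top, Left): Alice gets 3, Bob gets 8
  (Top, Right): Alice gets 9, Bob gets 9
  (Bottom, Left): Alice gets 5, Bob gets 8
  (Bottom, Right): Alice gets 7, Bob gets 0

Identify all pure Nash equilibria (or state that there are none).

(Top, Right) and (Bottom, Left)

(Top, Left): Alice prefers Bottom (5 > 3); Bob prefers Right (9 > 8) — not an equilibrium.
(Top, Right): Alice gets 9 ≥ 7 from Bottom, and Bob gets 9 ≥ 8 from Left — Nash equilibrium.
(Bottom, Left): Alice gets 5 ≥ 3 from Top, and Bob gets 8 ≥ 0 from Right — Nash equilibrium.
(Bottom, Right): Alice prefers Top (9 > 7); Bob prefers Left (8 > 0) — not an equilibrium.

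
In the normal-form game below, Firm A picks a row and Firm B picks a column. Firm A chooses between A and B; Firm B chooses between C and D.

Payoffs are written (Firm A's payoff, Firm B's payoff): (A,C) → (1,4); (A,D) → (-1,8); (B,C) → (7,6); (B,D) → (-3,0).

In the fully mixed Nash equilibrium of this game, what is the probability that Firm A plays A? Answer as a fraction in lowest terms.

3/5

Let x be the probability that Firm A plays A. In a completely mixed equilibrium, Firm B must be indifferent between C and D.
Firm B's expected payoff from C is 4x + 6(1−x); from D it is 8x.
Setting these equal: −2x + 6 = 8x, so x = 3/5.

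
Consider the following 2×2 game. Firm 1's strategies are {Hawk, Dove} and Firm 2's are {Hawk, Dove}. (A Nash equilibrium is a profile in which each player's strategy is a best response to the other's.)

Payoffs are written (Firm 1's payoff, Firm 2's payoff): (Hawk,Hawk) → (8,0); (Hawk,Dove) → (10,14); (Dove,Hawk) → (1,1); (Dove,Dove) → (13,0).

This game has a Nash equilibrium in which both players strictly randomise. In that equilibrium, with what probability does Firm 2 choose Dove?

7/10

Let y be the probability that Firm 2 plays Hawk. In a completely mixed equilibrium, Firm 1 must be indifferent between Hawk and Dove.
Firm 1's expected payoff from Hawk is 8y + 10(1−y); from Dove it is y + 13(1−y).
Setting these equal: −2y + 10 = −12y + 13, so y = 3/10.
Therefore Firm 2 plays Dove with probability 1 − 3/10 = 7/10.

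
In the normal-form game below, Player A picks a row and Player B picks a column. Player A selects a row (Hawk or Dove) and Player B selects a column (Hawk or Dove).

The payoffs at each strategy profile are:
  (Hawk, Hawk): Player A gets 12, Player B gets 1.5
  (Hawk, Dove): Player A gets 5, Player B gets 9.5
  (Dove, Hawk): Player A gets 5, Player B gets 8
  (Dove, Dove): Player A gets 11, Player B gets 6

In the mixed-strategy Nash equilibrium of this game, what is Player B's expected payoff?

67/10

First find x, the probability Player A plays Hawk, from Player B's indifference between Hawk and Dove: 1.5x + 8(1−x) = 9.5x + 6(1−x), giving x = 1/5.
Since Player B is indifferent in equilibrium, Player B's expected payoff equals the payoff from either column against (1/5, 4/5). Using Hawk: 1.5(1/5) + 8(4/5) = 67/10.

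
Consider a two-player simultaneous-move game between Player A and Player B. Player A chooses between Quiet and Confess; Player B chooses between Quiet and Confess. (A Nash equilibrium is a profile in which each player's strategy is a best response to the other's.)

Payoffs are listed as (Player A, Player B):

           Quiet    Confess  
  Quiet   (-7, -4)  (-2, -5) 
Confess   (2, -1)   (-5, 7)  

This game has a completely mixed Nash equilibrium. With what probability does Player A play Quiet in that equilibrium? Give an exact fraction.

8/9

Let x be the probability that Player A plays Quiet. In a completely mixed equilibrium, Player B must be indifferent between Quiet and Confess.
Player B's expected payoff from Quiet is −4x − (1−x); from Confess it is −5x + 7(1−x).
Setting these equal: −3x − 1 = −12x + 7, so x = 8/9.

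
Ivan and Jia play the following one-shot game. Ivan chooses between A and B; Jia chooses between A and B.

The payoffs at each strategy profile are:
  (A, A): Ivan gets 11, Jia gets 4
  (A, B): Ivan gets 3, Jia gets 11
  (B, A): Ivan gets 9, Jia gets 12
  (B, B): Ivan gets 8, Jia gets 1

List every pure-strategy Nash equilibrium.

(A, A): Jia prefers B (11 > 4) — not an equilibrium.
(A, B): Ivan prefers B (8 > 3) — not an equilibrium.
(B, A): Ivan prefers A (11 > 9) — not an equilibrium.
(B, B): Jia prefers A (12 > 1) — not an equilibrium.

none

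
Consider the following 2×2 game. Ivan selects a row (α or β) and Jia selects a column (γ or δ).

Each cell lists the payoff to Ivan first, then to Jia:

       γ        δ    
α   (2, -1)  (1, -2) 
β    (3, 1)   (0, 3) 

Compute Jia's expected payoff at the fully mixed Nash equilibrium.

First find p, the probability Ivan plays α, from Jia's indifference between γ and δ: −p + (1−p) = −2p + 3(1−p), giving p = 2/3.
Since Jia is indifferent in equilibrium, Jia's expected payoff equals the payoff from either column against (2/3, 1/3). Using γ: −(2/3) + (1/3) = -1/3.

-1/3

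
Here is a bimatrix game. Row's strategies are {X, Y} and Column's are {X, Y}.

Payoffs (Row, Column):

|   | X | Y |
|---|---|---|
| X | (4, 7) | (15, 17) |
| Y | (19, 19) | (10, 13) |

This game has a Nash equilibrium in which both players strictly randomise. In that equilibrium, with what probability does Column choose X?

Let q be the probability that Column plays X. In a completely mixed equilibrium, Row must be indifferent between X and Y.
Row's expected payoff from X is 4q + 15(1−q); from Y it is 19q + 10(1−q).
Setting these equal: −11q + 15 = 9q + 10, so q = 1/4.

1/4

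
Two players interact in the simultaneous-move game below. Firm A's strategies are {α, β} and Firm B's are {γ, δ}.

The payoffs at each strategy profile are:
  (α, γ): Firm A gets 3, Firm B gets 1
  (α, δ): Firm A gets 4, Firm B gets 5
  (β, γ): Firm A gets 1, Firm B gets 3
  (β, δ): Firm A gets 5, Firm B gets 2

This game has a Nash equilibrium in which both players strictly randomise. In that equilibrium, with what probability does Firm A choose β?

4/5

Let r be the probability that Firm A plays α. In a completely mixed equilibrium, Firm B must be indifferent between γ and δ.
Firm B's expected payoff from γ is r + 3(1−r); from δ it is 5r + 2(1−r).
Setting these equal: −2r + 3 = 3r + 2, so r = 1/5.
Therefore Firm A plays β with probability 1 − 1/5 = 4/5.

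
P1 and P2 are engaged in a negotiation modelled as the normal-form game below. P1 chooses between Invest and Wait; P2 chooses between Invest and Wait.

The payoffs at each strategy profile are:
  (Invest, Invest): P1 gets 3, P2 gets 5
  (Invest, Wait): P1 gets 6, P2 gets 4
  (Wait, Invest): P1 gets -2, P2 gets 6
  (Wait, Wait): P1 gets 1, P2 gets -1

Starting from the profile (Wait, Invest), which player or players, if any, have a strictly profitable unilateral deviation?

P1

P1 at (Wait, Invest) earns -2; deviating to Invest yields 3 — a strict improvement.
P2 earns 6; deviating to Wait yields -1 — not better.
Only P1 has a strictly profitable deviation.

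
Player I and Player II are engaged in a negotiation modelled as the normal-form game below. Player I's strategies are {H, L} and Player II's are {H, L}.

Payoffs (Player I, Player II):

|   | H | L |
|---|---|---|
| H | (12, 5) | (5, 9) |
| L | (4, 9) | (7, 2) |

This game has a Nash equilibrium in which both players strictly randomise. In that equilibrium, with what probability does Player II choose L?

4/5

Let q be the probability that Player II plays H. In a completely mixed equilibrium, Player I must be indifferent between H and L.
Player I's expected payoff from H is 12q + 5(1−q); from L it is 4q + 7(1−q).
Setting these equal: 7q + 5 = −3q + 7, so q = 1/5.
Therefore Player II plays L with probability 1 − 1/5 = 4/5.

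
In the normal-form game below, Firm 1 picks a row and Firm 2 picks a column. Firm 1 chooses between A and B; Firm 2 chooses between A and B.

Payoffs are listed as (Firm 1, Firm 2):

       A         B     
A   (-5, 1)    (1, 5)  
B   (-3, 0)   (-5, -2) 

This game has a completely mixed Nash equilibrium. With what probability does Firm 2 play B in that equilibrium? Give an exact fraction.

1/4

Let q be the probability that Firm 2 plays A. In a completely mixed equilibrium, Firm 1 must be indifferent between A and B.
Firm 1's expected payoff from A is −5q + (1−q); from B it is −3q − 5(1−q).
Setting these equal: −6q + 1 = 2q − 5, so q = 3/4.
Therefore Firm 2 plays B with probability 1 − 3/4 = 1/4.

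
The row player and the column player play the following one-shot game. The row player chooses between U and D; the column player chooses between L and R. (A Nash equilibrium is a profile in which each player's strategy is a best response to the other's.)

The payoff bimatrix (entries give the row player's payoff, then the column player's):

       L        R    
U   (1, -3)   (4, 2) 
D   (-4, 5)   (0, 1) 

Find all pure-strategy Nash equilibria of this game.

(U, R)

(U, L): the column player prefers R (2 > -3) — not an equilibrium.
(U, R): the row player gets 4 ≥ 0 from D, and the column player gets 2 ≥ -3 from L — Nash equilibrium.
(D, L): the row player prefers U (1 > -4) — not an equilibrium.
(D, R): the row player prefers U (4 > 0); the column player prefers L (5 > 1) — not an equilibrium.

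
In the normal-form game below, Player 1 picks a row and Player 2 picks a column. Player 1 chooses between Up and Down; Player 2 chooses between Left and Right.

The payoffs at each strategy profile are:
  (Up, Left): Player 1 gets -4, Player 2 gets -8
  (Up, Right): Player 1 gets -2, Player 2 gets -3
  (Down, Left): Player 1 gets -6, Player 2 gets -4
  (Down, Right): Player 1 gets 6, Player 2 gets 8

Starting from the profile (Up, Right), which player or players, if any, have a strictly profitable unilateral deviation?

Player 1 at (Up, Right) earns -2; deviating to Down yields 6 — a strict improvement.
Player 2 earns -3; deviating to Left yields -8 — not better.
Only Player 1 has a strictly profitable deviation.

Player 1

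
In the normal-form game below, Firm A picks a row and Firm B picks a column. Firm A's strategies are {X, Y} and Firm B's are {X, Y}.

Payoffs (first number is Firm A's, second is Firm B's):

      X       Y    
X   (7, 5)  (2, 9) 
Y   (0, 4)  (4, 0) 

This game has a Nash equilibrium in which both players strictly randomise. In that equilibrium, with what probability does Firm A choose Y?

1/2

Let x be the probability that Firm A plays X. In a completely mixed equilibrium, Firm B must be indifferent between X and Y.
Firm B's expected payoff from X is 5x + 4(1−x); from Y it is 9x.
Setting these equal: x + 4 = 9x, so x = 1/2.
Therefore Firm A plays Y with probability 1 − 1/2 = 1/2.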